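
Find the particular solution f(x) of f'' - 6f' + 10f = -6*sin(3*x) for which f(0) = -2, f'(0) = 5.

f = -108*cos(3*x)/325 - 6*sin(3*x)/325 - 542*cos(x)*exp(3*x)/325 + 3269*exp(3*x)*sin(x)/325

Characteristic equation r² - 6r + 10 = 0 has discriminant (-6)² - 4·(10) = -4 < 0, so r = 3 ± i.
Hence f_h = C1*cos(x)*exp(3*x) + C2*exp(3*x)*sin(x).
Try f_p = A*cos(3*x) + B*sin(3*x). Substituting and equating the coefficients of cos(3x) and sin(3x) gives A = -108/325, B = -6/325, so f_p = -108*cos(3*x)/325 - 6*sin(3*x)/325.
General solution: f = -108*cos(3*x)/325 - 6*sin(3*x)/325 + C1*cos(x)*exp(3*x) + C2*exp(3*x)*sin(x).
Apply the initial conditions: f(0) = -108/325 + C1 = -2 and f'(0) = -18/325 + C2 + 3*C1 = 5. Solving gives C1 = -542/325, C2 = 3269/325.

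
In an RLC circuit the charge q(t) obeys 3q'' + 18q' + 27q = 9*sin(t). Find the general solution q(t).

q = -9*cos(t)/50 + 6*sin(t)/25 + C1*exp(-3*t) + C2*t*exp(-3*t)

Divide through by 3: q'' + 6q' + 9q = 3*sin(t).
Characteristic equation r² + 6r + 9 = 0 has discriminant (6)² - 4·(9) = 0, so r = -3 is a repeated root.
Hence q_h = (C1 + C2*t)*exp(-3*t).
Try q_p = A*cos(t) + B*sin(t). Substituting and equating the coefficients of cos(t) and sin(t) gives A = -9/50, B = 6/25, so q_p = -9*cos(t)/50 + 6*sin(t)/25.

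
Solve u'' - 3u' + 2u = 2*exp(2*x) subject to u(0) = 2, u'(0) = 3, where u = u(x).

u = -exp(2*x) + 3*exp(x) + 2*x*exp(2*x)

Characteristic equation r² - 3r + 2 = 0 factors as (r - 1)(r - 2) = 0, so r = 1, 2.
Hence u_h = C1*exp(x) + C2*exp(2*x).
Since exp(2*x) solves the homogeneous equation (r = 2 is a root of multiplicity 1), multiply the trial by x. Try u_p = A*x*exp(2*x). Substituting into the equation and dividing by exp(2*x) gives A = 2, so u_p = 2*x*exp(2*x).
General solution: u = C1*exp(x) + C2*exp(2*x) + 2*x*exp(2*x).
Apply the initial conditions: u(0) = C1 + C2 = 2 and u'(0) = 2 + C1 + 2*C2 = 3. Solving gives C1 = 3, C2 = -1.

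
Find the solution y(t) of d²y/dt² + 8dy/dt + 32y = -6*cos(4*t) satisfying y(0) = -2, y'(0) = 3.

Characteristic equation r² + 8r + 32 = 0 has discriminant (8)² - 4·(32) = -64 < 0, so r = -4 ± 4i.
Hence y_h = C1*cos(4*t)*exp(-4*t) + C2*exp(-4*t)*sin(4*t).
Try y_p = A*cos(4*t) + B*sin(4*t). Substituting and equating the coefficients of cos(4t) and sin(4t) gives A = -3/40, B = -3/20, so y_p = -3*sin(4*t)/20 - 3*cos(4*t)/40.
General solution: y = -3*sin(4*t)/20 - 3*cos(4*t)/40 + C1*cos(4*t)*exp(-4*t) + C2*exp(-4*t)*sin(4*t).
Apply the initial conditions: y(0) = -3/40 + C1 = -2 and y'(0) = -3/5 - 4*C1 + 4*C2 = 3. Solving gives C1 = -77/40, C2 = -41/40.

y = -3*sin(4*t)/20 - 3*cos(4*t)/40 - 77*cos(4*t)*exp(-4*t)/40 - 41*exp(-4*t)*sin(4*t)/40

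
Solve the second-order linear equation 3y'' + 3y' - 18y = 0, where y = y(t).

Divide through by 3: y'' + y' - 6y = 0.
Characteristic equation r² + r - 6 = 0 factors as (r - 2)(r + 3) = 0, so r = 2, -3.
Hence y_h = C1*exp(2*t) + C2*exp(-3*t).

y = C1*exp(2*t) + C2*exp(-3*t)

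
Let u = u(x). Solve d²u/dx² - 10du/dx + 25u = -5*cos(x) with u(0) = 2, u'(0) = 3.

Characteristic equation r² - 10r + 25 = 0 has discriminant (-10)² - 4·(25) = 0, so r = 5 is a repeated root.
Hence u_h = (C1 + C2*x)*exp(5*x).
Try u_p = A*cos(x) + B*sin(x). Substituting and equating the coefficients of cos(x) and sin(x) gives A = -30/169, B = 25/338, so u_p = -30*cos(x)/169 + 25*sin(x)/338.
General solution: u = -30*cos(x)/169 + 25*sin(x)/338 + C1*exp(5*x) + C2*x*exp(5*x).
Apply the initial conditions: u(0) = -30/169 + C1 = 2 and u'(0) = 25/338 + C2 + 5*C1 = 3. Solving gives C1 = 368/169, C2 = -207/26.

u = -30*cos(x)/169 + 25*sin(x)/338 + 368*exp(5*x)/169 - 207*x*exp(5*x)/26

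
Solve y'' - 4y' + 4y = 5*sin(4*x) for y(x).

Characteristic equation r² - 4r + 4 = 0 has discriminant (-4)² - 4·(4) = 0, so r = 2 is a repeated root.
Hence y_h = (C1 + C2*x)*exp(2*x).
Try y_p = A*cos(4*x) + B*sin(4*x). Substituting and equating the coefficients of cos(4x) and sin(4x) gives A = 1/5, B = -3/20, so y_p = -3*sin(4*x)/20 + cos(4*x)/5.

y = -3*sin(4*x)/20 + cos(4*x)/5 + C1*exp(2*x) + C2*x*exp(2*x)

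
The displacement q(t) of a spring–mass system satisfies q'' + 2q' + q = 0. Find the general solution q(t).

q = C1*exp(-t) + C2*t*exp(-t)

Characteristic equation r² + 2r + 1 = 0 has discriminant (2)² - 4·(1) = 0, so r = -1 is a repeated root.
Hence q_h = (C1 + C2*t)*exp(-t).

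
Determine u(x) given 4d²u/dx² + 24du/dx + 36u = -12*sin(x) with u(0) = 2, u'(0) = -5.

u = -6*sin(x)/25 + 9*cos(x)/50 + 91*exp(-3*x)/50 + 7*x*exp(-3*x)/10

Divide through by 4: u'' + 6u' + 9u = -3*sin(x).
Characteristic equation r² + 6r + 9 = 0 has discriminant (6)² - 4·(9) = 0, so r = -3 is a repeated root.
Hence u_h = (C1 + C2*x)*exp(-3*x).
Try u_p = A*cos(x) + B*sin(x). Substituting and equating the coefficients of cos(x) and sin(x) gives A = 9/50, B = -6/25, so u_p = -6*sin(x)/25 + 9*cos(x)/50.
General solution: u = -6*sin(x)/25 + 9*cos(x)/50 + C1*exp(-3*x) + C2*x*exp(-3*x).
Apply the initial conditions: u(0) = 9/50 + C1 = 2 and u'(0) = -6/25 + C2 - 3*C1 = -5. Solving gives C1 = 91/50, C2 = 7/10.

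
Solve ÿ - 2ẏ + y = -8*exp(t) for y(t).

y = C1*exp(t) - 4*t**2*exp(t) + C2*t*exp(t)

Characteristic equation r² - 2r + 1 = 0 has discriminant (-2)² - 4·(1) = 0, so r = 1 is a repeated root.
Hence y_h = (C1 + C2*t)*exp(t).
Since exp(t) solves the homogeneous equation (r = 1 is a root of multiplicity 2), multiply the trial by t^2. Try y_p = A*t^2*exp(t). Substituting into the equation and dividing by exp(t) gives A = -4, so y_p = -4*t^2*exp(t).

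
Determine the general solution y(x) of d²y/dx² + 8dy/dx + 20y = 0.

Characteristic equation r² + 8r + 20 = 0 has discriminant (8)² - 4·(20) = -16 < 0, so r = -4 ± 2i.
Hence y_h = C1*cos(2*x)*exp(-4*x) + C2*exp(-4*x)*sin(2*x).

y = C1*cos(2*x)*exp(-4*x) + C2*exp(-4*x)*sin(2*x)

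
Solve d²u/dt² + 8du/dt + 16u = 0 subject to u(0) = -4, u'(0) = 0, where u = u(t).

u = -4*exp(-4*t) - 16*t*exp(-4*t)

Characteristic equation r² + 8r + 16 = 0 has discriminant (8)² - 4·(16) = 0, so r = -4 is a repeated root.
Hence u_h = (C1 + C2*t)*exp(-4*t).
Apply the initial conditions: u(0) = C1 = -4 and u'(0) = C2 - 4*C1 = 0. Solving gives C1 = -4, C2 = -16.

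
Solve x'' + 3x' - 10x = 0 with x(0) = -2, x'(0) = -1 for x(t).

Characteristic equation r² + 3r - 10 = 0 factors as (r - 2)(r + 5) = 0, so r = 2, -5.
Hence x_h = C1*exp(2*t) + C2*exp(-5*t).
Apply the initial conditions: x(0) = C1 + C2 = -2 and x'(0) = -5*C2 + 2*C1 = -1. Solving gives C1 = -11/7, C2 = -3/7.

x = -11*exp(2*t)/7 - 3*exp(-5*t)/7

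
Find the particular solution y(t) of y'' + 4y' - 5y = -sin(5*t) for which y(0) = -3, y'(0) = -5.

y = -175*exp(t)/52 + cos(5*t)/65 + 3*sin(5*t)/130 + 7*exp(-5*t)/20

Characteristic equation r² + 4r - 5 = 0 factors as (r - 1)(r + 5) = 0, so r = 1, -5.
Hence y_h = C1*exp(t) + C2*exp(-5*t).
Try y_p = A*cos(5*t) + B*sin(5*t). Substituting and equating the coefficients of cos(5t) and sin(5t) gives A = 1/65, B = 3/130, so y_p = cos(5*t)/65 + 3*sin(5*t)/130.
General solution: y = cos(5*t)/65 + 3*sin(5*t)/130 + C1*exp(t) + C2*exp(-5*t).
Apply the initial conditions: y(0) = 1/65 + C1 + C2 = -3 and y'(0) = 3/26 + C1 - 5*C2 = -5. Solving gives C1 = -175/52, C2 = 7/20.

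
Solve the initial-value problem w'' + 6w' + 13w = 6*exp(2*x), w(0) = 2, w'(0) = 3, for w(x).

w = 6*exp(2*x)/29 + 52*cos(2*x)*exp(-3*x)/29 + 231*exp(-3*x)*sin(2*x)/58

Characteristic equation r² + 6r + 13 = 0 has discriminant (6)² - 4·(13) = -16 < 0, so r = -3 ± 2i.
Hence w_h = C1*cos(2*x)*exp(-3*x) + C2*exp(-3*x)*sin(2*x).
Try w_p = A*exp(2*x). Substituting into the equation and dividing by exp(2*x) gives A = 6/29, so w_p = 6*exp(2*x)/29.
General solution: w = 6*exp(2*x)/29 + C1*cos(2*x)*exp(-3*x) + C2*exp(-3*x)*sin(2*x).
Apply the initial conditions: w(0) = 6/29 + C1 = 2 and w'(0) = 12/29 - 3*C1 + 2*C2 = 3. Solving gives C1 = 52/29, C2 = 231/58.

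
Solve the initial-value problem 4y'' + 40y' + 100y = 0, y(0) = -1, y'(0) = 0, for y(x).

y = -exp(-5*x) - 5*x*exp(-5*x)

Divide through by 4: y'' + 10y' + 25y = 0.
Characteristic equation r² + 10r + 25 = 0 has discriminant (10)² - 4·(25) = 0, so r = -5 is a repeated root.
Hence y_h = (C1 + C2*x)*exp(-5*x).
Apply the initial conditions: y(0) = C1 = -1 and y'(0) = C2 - 5*C1 = 0. Solving gives C1 = -1, C2 = -5.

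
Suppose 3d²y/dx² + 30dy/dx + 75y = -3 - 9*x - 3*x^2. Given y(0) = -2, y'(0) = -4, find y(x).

y = -1/625 - 1249*exp(-5*x)/625 - 11*x/125 - x**2/25 - 1738*x*exp(-5*x)/125

Divide through by 3: y'' + 10y' + 25y = -1 - x^2 - 3*x.
Characteristic equation r² + 10r + 25 = 0 has discriminant (10)² - 4·(25) = 0, so r = -5 is a repeated root.
Hence y_h = (C1 + C2*x)*exp(-5*x).
For the particular solution try y_p = A0 + A1*x + A2*x^2. Substituting and matching coefficients of each power of x gives A0 = -1/625, A1 = -11/125, A2 = -1/25, so y_p = -1/625 - 11*x/125 - x^2/25.
General solution: y = -1/625 - 11*x/125 - x^2/25 + C1*exp(-5*x) + C2*x*exp(-5*x).
Apply the initial conditions: y(0) = -1/625 + C1 = -2 and y'(0) = -11/125 + C2 - 5*C1 = -4. Solving gives C1 = -1249/625, C2 = -1738/125.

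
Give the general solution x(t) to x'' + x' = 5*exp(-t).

Characteristic equation r² + r = 0 factors as (r + 1)r = 0, so r = -1, 0.
Hence x_h = C1*exp(-t) + C2.
Since exp(-t) solves the homogeneous equation (r = -1 is a root of multiplicity 1), multiply the trial by t. Try x_p = A*t*exp(-t). Substituting into the equation and dividing by exp(-t) gives A = -5, so x_p = -5*t*exp(-t).

x = C2 + C1*exp(-t) - 5*t*exp(-t)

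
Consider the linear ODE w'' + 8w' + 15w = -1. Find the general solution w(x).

w = -1/15 + C1*exp(-3*x) + C2*exp(-5*x)

Characteristic equation r² + 8r + 15 = 0 factors as (r + 3)(r + 5) = 0, so r = -3, -5.
Hence w_h = C1*exp(-3*x) + C2*exp(-5*x).
For the particular solution try w_p = A0. Substituting and matching coefficients of each power of x gives A0 = -1/15, so w_p = -1/15.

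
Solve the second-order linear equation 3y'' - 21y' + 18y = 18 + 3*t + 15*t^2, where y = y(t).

y = 86/27 + 5*t**2/6 + 19*t/9 + C1*exp(t) + C2*exp(6*t)

Divide through by 3: y'' - 7y' + 6y = 6 + t + 5*t^2.
Characteristic equation r² - 7r + 6 = 0 factors as (r - 1)(r - 6) = 0, so r = 1, 6.
Hence y_h = C1*exp(t) + C2*exp(6*t).
For the particular solution try y_p = A0 + A1*t + A2*t^2. Substituting and matching coefficients of each power of t gives A0 = 86/27, A1 = 19/9, A2 = 5/6, so y_p = 86/27 + 5*t^2/6 + 19*t/9.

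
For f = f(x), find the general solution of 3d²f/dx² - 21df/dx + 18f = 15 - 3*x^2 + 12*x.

Divide through by 3: f'' - 7f' + 6f = 5 - x^2 + 4*x.
Characteristic equation r² - 7r + 6 = 0 factors as (r - 6)(r - 1) = 0, so r = 6, 1.
Hence f_h = C1*exp(6*x) + C2*exp(x).
For the particular solution try f_p = A0 + A1*x + A2*x^2. Substituting and matching coefficients of each power of x gives A0 = 131/108, A1 = 5/18, A2 = -1/6, so f_p = 131/108 - x^2/6 + 5*x/18.

f = 131/108 - x**2/6 + 5*x/18 + C1*exp(6*x) + C2*exp(x)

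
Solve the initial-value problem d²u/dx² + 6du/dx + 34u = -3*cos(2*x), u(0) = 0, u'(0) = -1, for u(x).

Characteristic equation r² + 6r + 34 = 0 has discriminant (6)² - 4·(34) = -100 < 0, so r = -3 ± 5i.
Hence u_h = C1*cos(5*x)*exp(-3*x) + C2*exp(-3*x)*sin(5*x).
Try u_p = A*cos(2*x) + B*sin(2*x). Substituting and equating the coefficients of cos(2x) and sin(2x) gives A = -5/58, B = -1/29, so u_p = -5*cos(2*x)/58 - sin(2*x)/29.
General solution: u = -5*cos(2*x)/58 - sin(2*x)/29 + C1*cos(5*x)*exp(-3*x) + C2*exp(-3*x)*sin(5*x).
Apply the initial conditions: u(0) = -5/58 + C1 = 0 and u'(0) = -2/29 - 3*C1 + 5*C2 = -1. Solving gives C1 = 5/58, C2 = -39/290.

u = -5*cos(2*x)/58 - sin(2*x)/29 - 39*exp(-3*x)*sin(5*x)/290 + 5*cos(5*x)*exp(-3*x)/58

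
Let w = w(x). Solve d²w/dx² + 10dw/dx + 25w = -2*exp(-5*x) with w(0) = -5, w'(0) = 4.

w = -5*exp(-5*x) - x**2*exp(-5*x) - 21*x*exp(-5*x)

Characteristic equation r² + 10r + 25 = 0 has discriminant (10)² - 4·(25) = 0, so r = -5 is a repeated root.
Hence w_h = (C1 + C2*x)*exp(-5*x).
Since exp(-5*x) solves the homogeneous equation (r = -5 is a root of multiplicity 2), multiply the trial by x^2. Try w_p = A*x^2*exp(-5*x). Substituting into the equation and dividing by exp(-5*x) gives A = -1, so w_p = -x^2*exp(-5*x).
General solution: w = C1*exp(-5*x) - x^2*exp(-5*x) + C2*x*exp(-5*x).
Apply the initial conditions: w(0) = C1 = -5 and w'(0) = C2 - 5*C1 = 4. Solving gives C1 = -5, C2 = -21.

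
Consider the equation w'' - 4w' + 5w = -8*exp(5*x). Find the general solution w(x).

w = -4*exp(5*x)/5 + C1*cos(x)*exp(2*x) + C2*exp(2*x)*sin(x)

Characteristic equation r² - 4r + 5 = 0 has discriminant (-4)² - 4·(5) = -4 < 0, so r = 2 ± i.
Hence w_h = C1*cos(x)*exp(2*x) + C2*exp(2*x)*sin(x).
Try w_p = A*exp(5*x). Substituting into the equation and dividing by exp(5*x) gives A = -4/5, so w_p = -4*exp(5*x)/5.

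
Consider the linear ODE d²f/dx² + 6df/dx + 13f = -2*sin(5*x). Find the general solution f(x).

Characteristic equation r² + 6r + 13 = 0 has discriminant (6)² - 4·(13) = -16 < 0, so r = -3 ± 2i.
Hence f_h = C1*cos(2*x)*exp(-3*x) + C2*exp(-3*x)*sin(2*x).
Try f_p = A*cos(5*x) + B*sin(5*x). Substituting and equating the coefficients of cos(5x) and sin(5x) gives A = 5/87, B = 2/87, so f_p = 2*sin(5*x)/87 + 5*cos(5*x)/87.

f = 2*sin(5*x)/87 + 5*cos(5*x)/87 + C1*cos(2*x)*exp(-3*x) + C2*exp(-3*x)*sin(2*x)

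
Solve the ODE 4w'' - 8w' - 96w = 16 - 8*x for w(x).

w = -25/144 + x/12 + C1*exp(6*x) + C2*exp(-4*x)

Divide through by 4: w'' - 2w' - 24w = 4 - 2*x.
Characteristic equation r² - 2r - 24 = 0 factors as (r - 6)(r + 4) = 0, so r = 6, -4.
Hence w_h = C1*exp(6*x) + C2*exp(-4*x).
For the particular solution try w_p = A0 + A1*x. Substituting and matching coefficients of each power of x gives A0 = -25/144, A1 = 1/12, so w_p = -25/144 + x/12.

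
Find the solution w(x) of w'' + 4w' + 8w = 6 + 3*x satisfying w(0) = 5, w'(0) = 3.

w = 9/16 + 3*x/8 + 23*exp(-2*x)*sin(2*x)/4 + 71*cos(2*x)*exp(-2*x)/16

Characteristic equation r² + 4r + 8 = 0 has discriminant (4)² - 4·(8) = -16 < 0, so r = -2 ± 2i.
Hence w_h = C1*cos(2*x)*exp(-2*x) + C2*exp(-2*x)*sin(2*x).
For the particular solution try w_p = A0 + A1*x. Substituting and matching coefficients of each power of x gives A0 = 9/16, A1 = 3/8, so w_p = 9/16 + 3*x/8.
General solution: w = 9/16 + 3*x/8 + C1*cos(2*x)*exp(-2*x) + C2*exp(-2*x)*sin(2*x).
Apply the initial conditions: w(0) = 9/16 + C1 = 5 and w'(0) = 3/8 - 2*C1 + 2*C2 = 3. Solving gives C1 = 71/16, C2 = 23/4.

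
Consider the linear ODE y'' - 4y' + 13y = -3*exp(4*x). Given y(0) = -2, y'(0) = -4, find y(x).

y = -3*exp(4*x)/13 - 23*cos(3*x)*exp(2*x)/13 + 2*exp(2*x)*sin(3*x)/13

Characteristic equation r² - 4r + 13 = 0 has discriminant (-4)² - 4·(13) = -36 < 0, so r = 2 ± 3i.
Hence y_h = C1*cos(3*x)*exp(2*x) + C2*exp(2*x)*sin(3*x).
Try y_p = A*exp(4*x). Substituting into the equation and dividing by exp(4*x) gives A = -3/13, so y_p = -3*exp(4*x)/13.
General solution: y = -3*exp(4*x)/13 + C1*cos(3*x)*exp(2*x) + C2*exp(2*x)*sin(3*x).
Apply the initial conditions: y(0) = -3/13 + C1 = -2 and y'(0) = -12/13 + 2*C1 + 3*C2 = -4. Solving gives C1 = -23/13, C2 = 2/13.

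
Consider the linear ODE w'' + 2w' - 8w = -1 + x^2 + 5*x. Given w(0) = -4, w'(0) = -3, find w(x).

w = -5/64 - 3*exp(2*x) - 59*exp(-4*x)/64 - 11*x/16 - x**2/8

Characteristic equation r² + 2r - 8 = 0 factors as (r - 2)(r + 4) = 0, so r = 2, -4.
Hence w_h = C1*exp(2*x) + C2*exp(-4*x).
For the particular solution try w_p = A0 + A1*x + A2*x^2. Substituting and matching coefficients of each power of x gives A0 = -5/64, A1 = -11/16, A2 = -1/8, so w_p = -5/64 - 11*x/16 - x^2/8.
General solution: w = -5/64 - 11*x/16 - x^2/8 + C1*exp(2*x) + C2*exp(-4*x).
Apply the initial conditions: w(0) = -5/64 + C1 + C2 = -4 and w'(0) = -11/16 - 4*C2 + 2*C1 = -3. Solving gives C1 = -3, C2 = -59/64.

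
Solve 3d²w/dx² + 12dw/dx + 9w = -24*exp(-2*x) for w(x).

w = 8*exp(-2*x) + C1*exp(-x) + C2*exp(-3*x)

Divide through by 3: w'' + 4w' + 3w = -8*exp(-2*x).
Characteristic equation r² + 4r + 3 = 0 factors as (r + 1)(r + 3) = 0, so r = -1, -3.
Hence w_h = C1*exp(-x) + C2*exp(-3*x).
Try w_p = A*exp(-2*x). Substituting into the equation and dividing by exp(-2*x) gives A = 8, so w_p = 8*exp(-2*x).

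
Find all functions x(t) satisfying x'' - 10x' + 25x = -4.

x = -4/25 + C1*exp(5*t) + C2*t*exp(5*t)

Characteristic equation r² - 10r + 25 = 0 has discriminant (-10)² - 4·(25) = 0, so r = 5 is a repeated root.
Hence x_h = (C1 + C2*t)*exp(5*t).
For the particular solution try x_p = A0. Substituting and matching coefficients of each power of t gives A0 = -4/25, so x_p = -4/25.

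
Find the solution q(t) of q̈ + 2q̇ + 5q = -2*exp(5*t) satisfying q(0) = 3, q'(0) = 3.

Characteristic equation r² + 2r + 5 = 0 has discriminant (2)² - 4·(5) = -16 < 0, so r = -1 ± 2i.
Hence q_h = C1*cos(2*t)*exp(-t) + C2*exp(-t)*sin(2*t).
Try q_p = A*exp(5*t). Substituting into the equation and dividing by exp(5*t) gives A = -1/20, so q_p = -exp(5*t)/20.
General solution: q = -exp(5*t)/20 + C1*cos(2*t)*exp(-t) + C2*exp(-t)*sin(2*t).
Apply the initial conditions: q(0) = -1/20 + C1 = 3 and q'(0) = -1/4 - C1 + 2*C2 = 3. Solving gives C1 = 61/20, C2 = 63/20.

q = -exp(5*t)/20 + 61*cos(2*t)*exp(-t)/20 + 63*exp(-t)*sin(2*t)/20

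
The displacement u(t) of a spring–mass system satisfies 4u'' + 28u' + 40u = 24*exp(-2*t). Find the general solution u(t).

Divide through by 4: u'' + 7u' + 10u = 6*exp(-2*t).
Characteristic equation r² + 7r + 10 = 0 factors as (r + 2)(r + 5) = 0, so r = -2, -5.
Hence u_h = C1*exp(-2*t) + C2*exp(-5*t).
Since exp(-2*t) solves the homogeneous equation (r = -2 is a root of multiplicity 1), multiply the trial by t. Try u_p = A*t*exp(-2*t). Substituting into the equation and dividing by exp(-2*t) gives A = 2, so u_p = 2*t*exp(-2*t).

u = C1*exp(-2*t) + C2*exp(-5*t) + 2*t*exp(-2*t)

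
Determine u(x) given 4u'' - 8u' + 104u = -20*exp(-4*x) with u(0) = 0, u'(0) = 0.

u = -exp(-4*x)/10 - exp(x)*sin(5*x)/10 + cos(5*x)*exp(x)/10

Divide through by 4: u'' - 2u' + 26u = -5*exp(-4*x).
Characteristic equation r² - 2r + 26 = 0 has discriminant (-2)² - 4·(26) = -100 < 0, so r = 1 ± 5i.
Hence u_h = C1*cos(5*x)*exp(x) + C2*exp(x)*sin(5*x).
Try u_p = A*exp(-4*x). Substituting into the equation and dividing by exp(-4*x) gives A = -1/10, so u_p = -exp(-4*x)/10.
General solution: u = -exp(-4*x)/10 + C1*cos(5*x)*exp(x) + C2*exp(x)*sin(5*x).
Apply the initial conditions: u(0) = -1/10 + C1 = 0 and u'(0) = 2/5 + C1 + 5*C2 = 0. Solving gives C1 = 1/10, C2 = -1/10.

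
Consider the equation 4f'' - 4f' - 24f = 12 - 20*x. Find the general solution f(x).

f = -23/36 + 5*x/6 + C1*exp(3*x) + C2*exp(-2*x)

Divide through by 4: f'' - f' - 6f = 3 - 5*x.
Characteristic equation r² - r - 6 = 0 factors as (r - 3)(r + 2) = 0, so r = 3, -2.
Hence f_h = C1*exp(3*x) + C2*exp(-2*x).
For the particular solution try f_p = A0 + A1*x. Substituting and matching coefficients of each power of x gives A0 = -23/36, A1 = 5/6, so f_p = -23/36 + 5*x/6.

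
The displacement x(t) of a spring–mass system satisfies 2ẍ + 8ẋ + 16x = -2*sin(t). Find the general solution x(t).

x = -7*sin(t)/65 + 4*cos(t)/65 + C1*cos(2*t)*exp(-2*t) + C2*exp(-2*t)*sin(2*t)

Divide through by 2: x'' + 4x' + 8x = -sin(t).
Characteristic equation r² + 4r + 8 = 0 has discriminant (4)² - 4·(8) = -16 < 0, so r = -2 ± 2i.
Hence x_h = C1*cos(2*t)*exp(-2*t) + C2*exp(-2*t)*sin(2*t).
Try x_p = A*cos(t) + B*sin(t). Substituting and equating the coefficients of cos(t) and sin(t) gives A = 4/65, B = -7/65, so x_p = -7*sin(t)/65 + 4*cos(t)/65.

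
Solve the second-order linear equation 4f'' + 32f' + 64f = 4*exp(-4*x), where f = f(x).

f = C1*exp(-4*x) + x**2*exp(-4*x)/2 + C2*x*exp(-4*x)

Divide through by 4: f'' + 8f' + 16f = exp(-4*x).
Characteristic equation r² + 8r + 16 = 0 has discriminant (8)² - 4·(16) = 0, so r = -4 is a repeated root.
Hence f_h = (C1 + C2*x)*exp(-4*x).
Since exp(-4*x) solves the homogeneous equation (r = -4 is a root of multiplicity 2), multiply the trial by x^2. Try f_p = A*x^2*exp(-4*x). Substituting into the equation and dividing by exp(-4*x) gives A = 1/2, so f_p = x^2*exp(-4*x)/2.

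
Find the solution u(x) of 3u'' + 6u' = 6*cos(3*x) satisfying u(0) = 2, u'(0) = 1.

Divide through by 3: u'' + 2u' = 2*cos(3*x).
Characteristic equation r² + 2r = 0 factors as (r + 2)r = 0, so r = -2, 0.
Hence u_h = C1*exp(-2*x) + C2.
Try u_p = A*cos(3*x) + B*sin(3*x). Substituting and equating the coefficients of cos(3x) and sin(3x) gives A = -2/13, B = 4/39, so u_p = -2*cos(3*x)/13 + 4*sin(3*x)/39.
General solution: u = C2 - 2*cos(3*x)/13 + 4*sin(3*x)/39 + C1*exp(-2*x).
Apply the initial conditions: u(0) = -2/13 + C1 + C2 = 2 and u'(0) = 4/13 - 2*C1 = 1. Solving gives C1 = -9/26, C2 = 5/2.

u = 5/2 - 9*exp(-2*x)/26 - 2*cos(3*x)/13 + 4*sin(3*x)/39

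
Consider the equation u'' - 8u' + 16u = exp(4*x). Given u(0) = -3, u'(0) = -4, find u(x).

Characteristic equation r² - 8r + 16 = 0 has discriminant (-8)² - 4·(16) = 0, so r = 4 is a repeated root.
Hence u_h = (C1 + C2*x)*exp(4*x).
Since exp(4*x) solves the homogeneous equation (r = 4 is a root of multiplicity 2), multiply the trial by x^2. Try u_p = A*x^2*exp(4*x). Substituting into the equation and dividing by exp(4*x) gives A = 1/2, so u_p = x^2*exp(4*x)/2.
General solution: u = C1*exp(4*x) + x^2*exp(4*x)/2 + C2*x*exp(4*x).
Apply the initial conditions: u(0) = C1 = -3 and u'(0) = C2 + 4*C1 = -4. Solving gives C1 = -3, C2 = 8.

u = -3*exp(4*x) + x**2*exp(4*x)/2 + 8*x*exp(4*x)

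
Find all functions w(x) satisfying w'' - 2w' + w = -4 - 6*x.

Characteristic equation r² - 2r + 1 = 0 has discriminant (-2)² - 4·(1) = 0, so r = 1 is a repeated root.
Hence w_h = (C1 + C2*x)*exp(x).
For the particular solution try w_p = A0 + A1*x. Substituting and matching coefficients of each power of x gives A0 = -16, A1 = -6, so w_p = -16 - 6*x.

w = -16 - 6*x + C1*exp(x) + C2*x*exp(x)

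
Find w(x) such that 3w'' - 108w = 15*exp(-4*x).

w = -exp(-4*x)/4 + C1*exp(-6*x) + C2*exp(6*x)

Divide through by 3: w'' - 36w = 5*exp(-4*x).
Characteristic equation r² - 36 = 0 factors as (r + 6)(r - 6) = 0, so r = -6, 6.
Hence w_h = C1*exp(-6*x) + C2*exp(6*x).
Try w_p = A*exp(-4*x). Substituting into the equation and dividing by exp(-4*x) gives A = -1/4, so w_p = -exp(-4*x)/4.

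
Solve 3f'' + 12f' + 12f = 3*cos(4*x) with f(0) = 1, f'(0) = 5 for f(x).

f = -3*cos(4*x)/100 + sin(4*x)/25 + 103*exp(-2*x)/100 + 69*x*exp(-2*x)/10

Divide through by 3: f'' + 4f' + 4f = cos(4*x).
Characteristic equation r² + 4r + 4 = 0 has discriminant (4)² - 4·(4) = 0, so r = -2 is a repeated root.
Hence f_h = (C1 + C2*x)*exp(-2*x).
Try f_p = A*cos(4*x) + B*sin(4*x). Substituting and equating the coefficients of cos(4x) and sin(4x) gives A = -3/100, B = 1/25, so f_p = -3*cos(4*x)/100 + sin(4*x)/25.
General solution: f = -3*cos(4*x)/100 + sin(4*x)/25 + C1*exp(-2*x) + C2*x*exp(-2*x).
Apply the initial conditions: f(0) = -3/100 + C1 = 1 and f'(0) = 4/25 + C2 - 2*C1 = 5. Solving gives C1 = 103/100, C2 = 69/10.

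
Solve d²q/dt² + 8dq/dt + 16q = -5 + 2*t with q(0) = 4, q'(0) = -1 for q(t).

q = -3/8 + t/8 + 35*exp(-4*t)/8 + 131*t*exp(-4*t)/8

Characteristic equation r² + 8r + 16 = 0 has discriminant (8)² - 4·(16) = 0, so r = -4 is a repeated root.
Hence q_h = (C1 + C2*t)*exp(-4*t).
For the particular solution try q_p = A0 + A1*t. Substituting and matching coefficients of each power of t gives A0 = -3/8, A1 = 1/8, so q_p = -3/8 + t/8.
General solution: q = -3/8 + t/8 + C1*exp(-4*t) + C2*t*exp(-4*t).
Apply the initial conditions: q(0) = -3/8 + C1 = 4 and q'(0) = 1/8 + C2 - 4*C1 = -1. Solving gives C1 = 35/8, C2 = 131/8.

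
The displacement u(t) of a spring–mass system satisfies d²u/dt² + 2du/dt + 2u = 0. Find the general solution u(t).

u = C1*cos(t)*exp(-t) + C2*exp(-t)*sin(t)

Characteristic equation r² + 2r + 2 = 0 has discriminant (2)² - 4·(2) = -4 < 0, so r = -1 ± i.
Hence u_h = C1*cos(t)*exp(-t) + C2*exp(-t)*sin(t).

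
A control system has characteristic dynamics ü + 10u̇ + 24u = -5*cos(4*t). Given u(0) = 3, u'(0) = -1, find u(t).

u = -301*exp(-6*t)/52 - 25*sin(4*t)/208 - 5*cos(4*t)/208 + 141*exp(-4*t)/16

Characteristic equation r² + 10r + 24 = 0 factors as (r + 6)(r + 4) = 0, so r = -6, -4.
Hence u_h = C1*exp(-6*t) + C2*exp(-4*t).
Try u_p = A*cos(4*t) + B*sin(4*t). Substituting and equating the coefficients of cos(4t) and sin(4t) gives A = -5/208, B = -25/208, so u_p = -25*sin(4*t)/208 - 5*cos(4*t)/208.
General solution: u = -25*sin(4*t)/208 - 5*cos(4*t)/208 + C1*exp(-6*t) + C2*exp(-4*t).
Apply the initial conditions: u(0) = -5/208 + C1 + C2 = 3 and u'(0) = -25/52 - 6*C1 - 4*C2 = -1. Solving gives C1 = -301/52, C2 = 141/16.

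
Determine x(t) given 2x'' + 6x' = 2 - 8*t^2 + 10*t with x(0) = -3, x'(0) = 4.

x = -121/81 - 122*exp(-3*t)/81 - 14*t/27 - 4*t**3/9 + 23*t**2/18

Divide through by 2: x'' + 3x' = 1 - 4*t^2 + 5*t.
Characteristic equation r² + 3r = 0 factors as (r + 3)r = 0, so r = -3, 0.
Hence x_h = C1*exp(-3*t) + C2.
Since 0 is a characteristic root (multiplicity 1), multiply the polynomial trial by t: try x_p = t*(A0 + A1*t + A2*t^2). Substituting and matching coefficients of each power of t gives A0 = -14/27, A1 = 23/18, A2 = -4/9, so x_p = -14*t/27 - 4*t^3/9 + 23*t^2/18.
General solution: x = C2 - 14*t/27 - 4*t^3/9 + 23*t^2/18 + C1*exp(-3*t).
Apply the initial conditions: x(0) = C1 + C2 = -3 and x'(0) = -14/27 - 3*C1 = 4. Solving gives C1 = -122/81, C2 = -121/81.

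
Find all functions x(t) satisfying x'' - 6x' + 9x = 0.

Characteristic equation r² - 6r + 9 = 0 has discriminant (-6)² - 4·(9) = 0, so r = 3 is a repeated root.
Hence x_h = (C1 + C2*t)*exp(3*t).

x = C1*exp(3*t) + C2*t*exp(3*t)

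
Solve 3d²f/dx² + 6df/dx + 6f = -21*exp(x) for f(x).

Divide through by 3: f'' + 2f' + 2f = -7*exp(x).
Characteristic equation r² + 2r + 2 = 0 has discriminant (2)² - 4·(2) = -4 < 0, so r = -1 ± i.
Hence f_h = C1*cos(x)*exp(-x) + C2*exp(-x)*sin(x).
Try f_p = A*exp(x). Substituting into the equation and dividing by exp(x) gives A = -7/5, so f_p = -7*exp(x)/5.

f = -7*exp(x)/5 + C1*cos(x)*exp(-x) + C2*exp(-x)*sin(x)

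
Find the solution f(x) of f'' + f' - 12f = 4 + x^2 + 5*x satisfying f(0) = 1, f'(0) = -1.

f = -331/864 - 31*x/72 - x**2/12 + 134*exp(3*x)/189 + 151*exp(-4*x)/224

Characteristic equation r² + r - 12 = 0 factors as (r + 4)(r - 3) = 0, so r = -4, 3.
Hence f_h = C1*exp(-4*x) + C2*exp(3*x).
For the particular solution try f_p = A0 + A1*x + A2*x^2. Substituting and matching coefficients of each power of x gives A0 = -331/864, A1 = -31/72, A2 = -1/12, so f_p = -331/864 - 31*x/72 - x^2/12.
General solution: f = -331/864 - 31*x/72 - x^2/12 + C1*exp(-4*x) + C2*exp(3*x).
Apply the initial conditions: f(0) = -331/864 + C1 + C2 = 1 and f'(0) = -31/72 - 4*C1 + 3*C2 = -1. Solving gives C1 = 151/224, C2 = 134/189.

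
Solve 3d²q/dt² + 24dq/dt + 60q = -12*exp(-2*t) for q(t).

Divide through by 3: q'' + 8q' + 20q = -4*exp(-2*t).
Characteristic equation r² + 8r + 20 = 0 has discriminant (8)² - 4·(20) = -16 < 0, so r = -4 ± 2i.
Hence q_h = C1*cos(2*t)*exp(-4*t) + C2*exp(-4*t)*sin(2*t).
Try q_p = A*exp(-2*t). Substituting into the equation and dividing by exp(-2*t) gives A = -1/2, so q_p = -exp(-2*t)/2.

q = -exp(-2*t)/2 + C1*cos(2*t)*exp(-4*t) + C2*exp(-4*t)*sin(2*t)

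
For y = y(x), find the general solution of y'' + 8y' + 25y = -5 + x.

Characteristic equation r² + 8r + 25 = 0 has discriminant (8)² - 4·(25) = -36 < 0, so r = -4 ± 3i.
Hence y_h = C1*cos(3*x)*exp(-4*x) + C2*exp(-4*x)*sin(3*x).
For the particular solution try y_p = A0 + A1*x. Substituting and matching coefficients of each power of x gives A0 = -133/625, A1 = 1/25, so y_p = -133/625 + x/25.

y = -133/625 + x/25 + C1*cos(3*x)*exp(-4*x) + C2*exp(-4*x)*sin(3*x)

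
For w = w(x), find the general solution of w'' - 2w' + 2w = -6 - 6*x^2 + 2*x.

w = -5 - 5*x - 3*x**2 + C1*cos(x)*exp(x) + C2*exp(x)*sin(x)

Characteristic equation r² - 2r + 2 = 0 has discriminant (-2)² - 4·(2) = -4 < 0, so r = 1 ± i.
Hence w_h = C1*cos(x)*exp(x) + C2*exp(x)*sin(x).
For the particular solution try w_p = A0 + A1*x + A2*x^2. Substituting and matching coefficients of each power of x gives A0 = -5, A1 = -5, A2 = -3, so w_p = -5 - 5*x - 3*x^2.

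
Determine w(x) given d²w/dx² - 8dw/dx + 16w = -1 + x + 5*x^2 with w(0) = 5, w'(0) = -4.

Characteristic equation r² - 8r + 16 = 0 has discriminant (-8)² - 4·(16) = 0, so r = 4 is a repeated root.
Hence w_h = (C1 + C2*x)*exp(4*x).
For the particular solution try w_p = A0 + A1*x + A2*x^2. Substituting and matching coefficients of each power of x gives A0 = 11/128, A1 = 3/8, A2 = 5/16, so w_p = 11/128 + 3*x/8 + 5*x^2/16.
General solution: w = 11/128 + 3*x/8 + 5*x^2/16 + C1*exp(4*x) + C2*x*exp(4*x).
Apply the initial conditions: w(0) = 11/128 + C1 = 5 and w'(0) = 3/8 + C2 + 4*C1 = -4. Solving gives C1 = 629/128, C2 = -769/32.

w = 11/128 + 3*x/8 + 5*x**2/16 + 629*exp(4*x)/128 - 769*x*exp(4*x)/32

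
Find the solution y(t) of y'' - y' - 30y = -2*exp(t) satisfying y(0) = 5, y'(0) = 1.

Characteristic equation r² - r - 30 = 0 factors as (r - 6)(r + 5) = 0, so r = 6, -5.
Hence y_h = C1*exp(6*t) + C2*exp(-5*t).
Try y_p = A*exp(t). Substituting into the equation and dividing by exp(t) gives A = 1/15, so y_p = exp(t)/15.
General solution: y = exp(t)/15 + C1*exp(6*t) + C2*exp(-5*t).
Apply the initial conditions: y(0) = 1/15 + C1 + C2 = 5 and y'(0) = 1/15 - 5*C2 + 6*C1 = 1. Solving gives C1 = 128/55, C2 = 86/33.

y = exp(t)/15 + 86*exp(-5*t)/33 + 128*exp(6*t)/55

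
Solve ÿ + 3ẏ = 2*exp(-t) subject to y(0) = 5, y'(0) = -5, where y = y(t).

Characteristic equation r² + 3r = 0 factors as (r + 3)r = 0, so r = -3, 0.
Hence y_h = C1*exp(-3*t) + C2.
Try y_p = A*exp(-t). Substituting into the equation and dividing by exp(-t) gives A = -1, so y_p = -exp(-t).
General solution: y = C2 - exp(-t) + C1*exp(-3*t).
Apply the initial conditions: y(0) = -1 + C1 + C2 = 5 and y'(0) = 1 - 3*C1 = -5. Solving gives C1 = 2, C2 = 4.

y = 4 - exp(-t) + 2*exp(-3*t)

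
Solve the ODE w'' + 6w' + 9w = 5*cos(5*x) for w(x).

w = -20*cos(5*x)/289 + 75*sin(5*x)/578 + C1*exp(-3*x) + C2*x*exp(-3*x)

Characteristic equation r² + 6r + 9 = 0 has discriminant (6)² - 4·(9) = 0, so r = -3 is a repeated root.
Hence w_h = (C1 + C2*x)*exp(-3*x).
Try w_p = A*cos(5*x) + B*sin(5*x). Substituting and equating the coefficients of cos(5x) and sin(5x) gives A = -20/289, B = 75/578, so w_p = -20*cos(5*x)/289 + 75*sin(5*x)/578.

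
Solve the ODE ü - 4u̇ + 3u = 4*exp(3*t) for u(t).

Characteristic equation r² - 4r + 3 = 0 factors as (r - 3)(r - 1) = 0, so r = 3, 1.
Hence u_h = C1*exp(3*t) + C2*exp(t).
Since exp(3*t) solves the homogeneous equation (r = 3 is a root of multiplicity 1), multiply the trial by t. Try u_p = A*t*exp(3*t). Substituting into the equation and dividing by exp(3*t) gives A = 2, so u_p = 2*t*exp(3*t).

u = C1*exp(3*t) + C2*exp(t) + 2*t*exp(3*t)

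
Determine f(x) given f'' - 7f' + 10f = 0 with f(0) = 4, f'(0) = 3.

f = -5*exp(5*x)/3 + 17*exp(2*x)/3

Characteristic equation r² - 7r + 10 = 0 factors as (r - 2)(r - 5) = 0, so r = 2, 5.
Hence f_h = C1*exp(2*x) + C2*exp(5*x).
Apply the initial conditions: f(0) = C1 + C2 = 4 and f'(0) = 2*C1 + 5*C2 = 3. Solving gives C1 = 17/3, C2 = -5/3.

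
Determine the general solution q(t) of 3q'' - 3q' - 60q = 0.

q = C1*exp(-4*t) + C2*exp(5*t)

Divide through by 3: q'' - q' - 20q = 0.
Characteristic equation r² - r - 20 = 0 factors as (r + 4)(r - 5) = 0, so r = -4, 5.
Hence q_h = C1*exp(-4*t) + C2*exp(5*t).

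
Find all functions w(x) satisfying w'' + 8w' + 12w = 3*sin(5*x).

Characteristic equation r² + 8r + 12 = 0 factors as (r + 6)(r + 2) = 0, so r = -6, -2.
Hence w_h = C1*exp(-6*x) + C2*exp(-2*x).
Try w_p = A*cos(5*x) + B*sin(5*x). Substituting and equating the coefficients of cos(5x) and sin(5x) gives A = -120/1769, B = -39/1769, so w_p = -120*cos(5*x)/1769 - 39*sin(5*x)/1769.

w = -120*cos(5*x)/1769 - 39*sin(5*x)/1769 + C1*exp(-6*x) + C2*exp(-2*x)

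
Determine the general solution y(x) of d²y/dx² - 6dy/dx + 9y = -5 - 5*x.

y = -25/27 - 5*x/9 + C1*exp(3*x) + C2*x*exp(3*x)

Characteristic equation r² - 6r + 9 = 0 has discriminant (-6)² - 4·(9) = 0, so r = 3 is a repeated root.
Hence y_h = (C1 + C2*x)*exp(3*x).
For the particular solution try y_p = A0 + A1*x. Substituting and matching coefficients of each power of x gives A0 = -25/27, A1 = -5/9, so y_p = -25/27 - 5*x/9.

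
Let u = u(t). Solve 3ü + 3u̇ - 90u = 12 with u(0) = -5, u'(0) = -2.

u = -2/15 - 156*exp(5*t)/55 - 67*exp(-6*t)/33

Divide through by 3: u'' + u' - 30u = 4.
Characteristic equation r² + r - 30 = 0 factors as (r + 6)(r - 5) = 0, so r = -6, 5.
Hence u_h = C1*exp(-6*t) + C2*exp(5*t).
For the particular solution try u_p = A0. Substituting and matching coefficients of each power of t gives A0 = -2/15, so u_p = -2/15.
General solution: u = -2/15 + C1*exp(-6*t) + C2*exp(5*t).
Apply the initial conditions: u(0) = -2/15 + C1 + C2 = -5 and u'(0) = -6*C1 + 5*C2 = -2. Solving gives C1 = -67/33, C2 = -156/55.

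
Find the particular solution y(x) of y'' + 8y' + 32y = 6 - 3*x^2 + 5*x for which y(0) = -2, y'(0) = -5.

y = 73/512 - 3*x**2/32 + 13*x/64 - 1763*exp(-4*x)*sin(4*x)/512 - 1097*cos(4*x)*exp(-4*x)/512

Characteristic equation r² + 8r + 32 = 0 has discriminant (8)² - 4·(32) = -64 < 0, so r = -4 ± 4i.
Hence y_h = C1*cos(4*x)*exp(-4*x) + C2*exp(-4*x)*sin(4*x).
For the particular solution try y_p = A0 + A1*x + A2*x^2. Substituting and matching coefficients of each power of x gives A0 = 73/512, A1 = 13/64, A2 = -3/32, so y_p = 73/512 - 3*x^2/32 + 13*x/64.
General solution: y = 73/512 - 3*x^2/32 + 13*x/64 + C1*cos(4*x)*exp(-4*x) + C2*exp(-4*x)*sin(4*x).
Apply the initial conditions: y(0) = 73/512 + C1 = -2 and y'(0) = 13/64 - 4*C1 + 4*C2 = -5. Solving gives C1 = -1097/512, C2 = -1763/512.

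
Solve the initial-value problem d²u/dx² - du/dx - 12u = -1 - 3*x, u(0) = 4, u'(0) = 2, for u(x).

u = 1/16 + 2*exp(-3*x) + x/4 + 31*exp(4*x)/16

Characteristic equation r² - r - 12 = 0 factors as (r + 3)(r - 4) = 0, so r = -3, 4.
Hence u_h = C1*exp(-3*x) + C2*exp(4*x).
For the particular solution try u_p = A0 + A1*x. Substituting and matching coefficients of each power of x gives A0 = 1/16, A1 = 1/4, so u_p = 1/16 + x/4.
General solution: u = 1/16 + x/4 + C1*exp(-3*x) + C2*exp(4*x).
Apply the initial conditions: u(0) = 1/16 + C1 + C2 = 4 and u'(0) = 1/4 - 3*C1 + 4*C2 = 2. Solving gives C1 = 2, C2 = 31/16.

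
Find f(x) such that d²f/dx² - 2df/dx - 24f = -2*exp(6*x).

f = C1*exp(-4*x) + C2*exp(6*x) - x*exp(6*x)/5

Characteristic equation r² - 2r - 24 = 0 factors as (r + 4)(r - 6) = 0, so r = -4, 6.
Hence f_h = C1*exp(-4*x) + C2*exp(6*x).
Since exp(6*x) solves the homogeneous equation (r = 6 is a root of multiplicity 1), multiply the trial by x. Try f_p = A*x*exp(6*x). Substituting into the equation and dividing by exp(6*x) gives A = -1/5, so f_p = -x*exp(6*x)/5.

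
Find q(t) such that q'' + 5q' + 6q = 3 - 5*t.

Characteristic equation r² + 5r + 6 = 0 factors as (r + 3)(r + 2) = 0, so r = -3, -2.
Hence q_h = C1*exp(-3*t) + C2*exp(-2*t).
For the particular solution try q_p = A0 + A1*t. Substituting and matching coefficients of each power of t gives A0 = 43/36, A1 = -5/6, so q_p = 43/36 - 5*t/6.

q = 43/36 - 5*t/6 + C1*exp(-3*t) + C2*exp(-2*t)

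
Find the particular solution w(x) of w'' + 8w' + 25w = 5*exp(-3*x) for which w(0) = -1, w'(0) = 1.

Characteristic equation r² + 8r + 25 = 0 has discriminant (8)² - 4·(25) = -36 < 0, so r = -4 ± 3i.
Hence w_h = C1*cos(3*x)*exp(-4*x) + C2*exp(-4*x)*sin(3*x).
Try w_p = A*exp(-3*x). Substituting into the equation and dividing by exp(-3*x) gives A = 1/2, so w_p = exp(-3*x)/2.
General solution: w = exp(-3*x)/2 + C1*cos(3*x)*exp(-4*x) + C2*exp(-4*x)*sin(3*x).
Apply the initial conditions: w(0) = 1/2 + C1 = -1 and w'(0) = -3/2 - 4*C1 + 3*C2 = 1. Solving gives C1 = -3/2, C2 = -7/6.

w = exp(-3*x)/2 - 7*exp(-4*x)*sin(3*x)/6 - 3*cos(3*x)*exp(-4*x)/2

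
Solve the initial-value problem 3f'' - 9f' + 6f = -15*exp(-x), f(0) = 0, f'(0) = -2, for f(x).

f = -11*exp(2*x)/3 - 5*exp(-x)/6 + 9*exp(x)/2

Divide through by 3: f'' - 3f' + 2f = -5*exp(-x).
Characteristic equation r² - 3r + 2 = 0 factors as (r - 2)(r - 1) = 0, so r = 2, 1.
Hence f_h = C1*exp(2*x) + C2*exp(x).
Try f_p = A*exp(-x). Substituting into the equation and dividing by exp(-x) gives A = -5/6, so f_p = -5*exp(-x)/6.
General solution: f = -5*exp(-x)/6 + C1*exp(2*x) + C2*exp(x).
Apply the initial conditions: f(0) = -5/6 + C1 + C2 = 0 and f'(0) = 5/6 + C2 + 2*C1 = -2. Solving gives C1 = -11/3, C2 = 9/2.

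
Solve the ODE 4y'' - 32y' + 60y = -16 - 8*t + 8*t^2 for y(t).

y = -944/3375 + 2*t**2/15 + 2*t/225 + C1*exp(5*t) + C2*exp(3*t)

Divide through by 4: y'' - 8y' + 15y = -4 - 2*t + 2*t^2.
Characteristic equation r² - 8r + 15 = 0 factors as (r - 5)(r - 3) = 0, so r = 5, 3.
Hence y_h = C1*exp(5*t) + C2*exp(3*t).
For the particular solution try y_p = A0 + A1*t + A2*t^2. Substituting and matching coefficients of each power of t gives A0 = -944/3375, A1 = 2/225, A2 = 2/15, so y_p = -944/3375 + 2*t^2/15 + 2*t/225.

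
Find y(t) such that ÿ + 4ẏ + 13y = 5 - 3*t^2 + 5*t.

y = 567/2197 - 3*t**2/13 + 89*t/169 + C1*cos(3*t)*exp(-2*t) + C2*exp(-2*t)*sin(3*t)

Characteristic equation r² + 4r + 13 = 0 has discriminant (4)² - 4·(13) = -36 < 0, so r = -2 ± 3i.
Hence y_h = C1*cos(3*t)*exp(-2*t) + C2*exp(-2*t)*sin(3*t).
For the particular solution try y_p = A0 + A1*t + A2*t^2. Substituting and matching coefficients of each power of t gives A0 = 567/2197, A1 = 89/169, A2 = -3/13, so y_p = 567/2197 - 3*t^2/13 + 89*t/169.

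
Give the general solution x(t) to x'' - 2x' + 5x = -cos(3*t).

x = cos(3*t)/13 + 3*sin(3*t)/26 + C1*cos(2*t)*exp(t) + C2*exp(t)*sin(2*t)

Characteristic equation r² - 2r + 5 = 0 has discriminant (-2)² - 4·(5) = -16 < 0, so r = 1 ± 2i.
Hence x_h = C1*cos(2*t)*exp(t) + C2*exp(t)*sin(2*t).
Try x_p = A*cos(3*t) + B*sin(3*t). Substituting and equating the coefficients of cos(3t) and sin(3t) gives A = 1/13, B = 3/26, so x_p = cos(3*t)/13 + 3*sin(3*t)/26.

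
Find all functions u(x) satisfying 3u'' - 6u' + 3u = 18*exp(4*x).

u = 2*exp(4*x)/3 + C1*exp(x) + C2*x*exp(x)

Divide through by 3: u'' - 2u' + u = 6*exp(4*x).
Characteristic equation r² - 2r + 1 = 0 has discriminant (-2)² - 4·(1) = 0, so r = 1 is a repeated root.
Hence u_h = (C1 + C2*x)*exp(x).
Try u_p = A*exp(4*x). Substituting into the equation and dividing by exp(4*x) gives A = 2/3, so u_p = 2*exp(4*x)/3.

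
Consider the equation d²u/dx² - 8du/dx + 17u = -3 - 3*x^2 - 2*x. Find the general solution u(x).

Characteristic equation r² - 8r + 17 = 0 has discriminant (-8)² - 4·(17) = -4 < 0, so r = 4 ± i.
Hence u_h = C1*cos(x)*exp(4*x) + C2*exp(4*x)*sin(x).
For the particular solution try u_p = A0 + A1*x + A2*x^2. Substituting and matching coefficients of each power of x gives A0 = -1421/4913, A1 = -82/289, A2 = -3/17, so u_p = -1421/4913 - 82*x/289 - 3*x^2/17.

u = -1421/4913 - 82*x/289 - 3*x**2/17 + C1*cos(x)*exp(4*x) + C2*exp(4*x)*sin(x)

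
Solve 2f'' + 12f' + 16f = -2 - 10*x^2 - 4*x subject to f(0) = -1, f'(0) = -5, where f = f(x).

f = -31/64 - 31*exp(-2*x)/8 - 5*x**2/8 + 11*x/16 + 215*exp(-4*x)/64

Divide through by 2: f'' + 6f' + 8f = -1 - 5*x^2 - 2*x.
Characteristic equation r² + 6r + 8 = 0 factors as (r + 2)(r + 4) = 0, so r = -2, -4.
Hence f_h = C1*exp(-2*x) + C2*exp(-4*x).
For the particular solution try f_p = A0 + A1*x + A2*x^2. Substituting and matching coefficients of each power of x gives A0 = -31/64, A1 = 11/16, A2 = -5/8, so f_p = -31/64 - 5*x^2/8 + 11*x/16.
General solution: f = -31/64 - 5*x^2/8 + 11*x/16 + C1*exp(-2*x) + C2*exp(-4*x).
Apply the initial conditions: f(0) = -31/64 + C1 + C2 = -1 and f'(0) = 11/16 - 4*C2 - 2*C1 = -5. Solving gives C1 = -31/8, C2 = 215/64.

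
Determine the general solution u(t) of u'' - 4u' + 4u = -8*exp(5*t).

Characteristic equation r² - 4r + 4 = 0 has discriminant (-4)² - 4·(4) = 0, so r = 2 is a repeated root.
Hence u_h = (C1 + C2*t)*exp(2*t).
Try u_p = A*exp(5*t). Substituting into the equation and dividing by exp(5*t) gives A = -8/9, so u_p = -8*exp(5*t)/9.

u = -8*exp(5*t)/9 + C1*exp(2*t) + C2*t*exp(2*t)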